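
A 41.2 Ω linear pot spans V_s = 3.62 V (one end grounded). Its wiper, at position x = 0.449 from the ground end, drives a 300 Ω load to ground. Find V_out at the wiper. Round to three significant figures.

Lower segment x·R_p = 18.50 Ω; upper segment (1−x)·R_p = 22.70 Ω.
(x·R_p) ‖ R_L = 17.42 Ω.
V_out = 3.62 × 17.42/(22.70 + 17.42) = 1.572 V.

V_out ≈ 1.57 V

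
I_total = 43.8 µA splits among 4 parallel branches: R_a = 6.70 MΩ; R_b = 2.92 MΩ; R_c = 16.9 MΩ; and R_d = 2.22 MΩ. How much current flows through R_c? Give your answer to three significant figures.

I ≈ 2.59 µA

Total conductance ΣG = 1/6.70 + 1/2.92 + 1/16.9 + 1/2.22 = 1.001 (units of 1/MΩ).
By the current-divider rule, I = I_total · G_k/ΣG = 43.8 × 0.05909 = 2.588 µA.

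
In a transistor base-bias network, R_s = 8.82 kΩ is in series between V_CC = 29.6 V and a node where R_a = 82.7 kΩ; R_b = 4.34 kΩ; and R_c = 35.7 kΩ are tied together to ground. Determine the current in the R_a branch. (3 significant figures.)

Parallel bank: R_p = 1/(1/82.7 + 1/4.34 + 1/35.7) = 3.697 kΩ.
V_A by voltage divider: V_A = 29.6 × 3.697/(8.82 + 3.697) = 8.742 V.
Branch current I = V_A/R_a = 8.742/82.7 = 0.1057 mA.

I ≈ 0.106 mA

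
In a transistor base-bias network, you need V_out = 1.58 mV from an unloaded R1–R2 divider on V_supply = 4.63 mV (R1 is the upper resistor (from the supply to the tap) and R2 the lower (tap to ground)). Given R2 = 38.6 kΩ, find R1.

Required fraction k = V_out/V_supply = 0.3413.
Rearranging, R1 = R2·(1−k)/k = 38.6 × 1.930 = 74.51 kΩ.

R1 ≈ 74.5 kΩ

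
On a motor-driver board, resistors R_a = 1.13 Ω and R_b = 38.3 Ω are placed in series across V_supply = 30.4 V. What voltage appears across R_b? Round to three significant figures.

V ≈ 29.5 V

Total series resistance ΣR = 1.13 + 38.3 = 39.43 Ω.
Voltage divider: V = V_supply · (38.30 / 39.43) = 30.4 × 0.9713 = 29.53 V.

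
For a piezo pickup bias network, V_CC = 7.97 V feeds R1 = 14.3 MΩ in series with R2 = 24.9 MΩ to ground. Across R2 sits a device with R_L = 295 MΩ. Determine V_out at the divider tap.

V_out ≈ 4.91 V

The load sits in parallel with R2, giving an effective lower resistance R2' = R2·R_L/(R2+R_L) = 22.96 MΩ.
Now apply the divider: V_out = 7.97 × 0.6162 = 4.911 V.
(Unloaded it would be 5.06 V; the load pulls it down.)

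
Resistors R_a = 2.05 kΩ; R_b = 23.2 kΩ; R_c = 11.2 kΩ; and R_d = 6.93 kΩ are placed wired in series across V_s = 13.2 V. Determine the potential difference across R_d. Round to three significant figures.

Series total: ΣR = 2.05 + 23.2 + 11.2 + 6.93 = 43.38 kΩ.
By the voltage-divider rule, V = 13.2 × 6.930/43.38 = 2.109 V.

V ≈ 2.11 V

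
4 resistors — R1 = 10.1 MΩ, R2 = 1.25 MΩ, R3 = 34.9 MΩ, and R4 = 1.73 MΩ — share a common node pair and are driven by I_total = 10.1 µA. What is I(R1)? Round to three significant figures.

I ≈ 0.664 µA

Conductances: ΣG = 1/10.1 + 1/1.25 + 1/34.9 + 1/1.73 = 1.506 (1/MΩ).
By the current-divider rule, I = I_total · G_k/ΣG = 10.1 × 0.06576 = 0.6641 µA.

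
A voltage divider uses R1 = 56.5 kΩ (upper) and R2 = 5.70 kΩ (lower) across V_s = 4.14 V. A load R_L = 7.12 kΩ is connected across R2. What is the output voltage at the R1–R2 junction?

R2 ‖ R_L = (5.70 × 7.12)/(5.70 + 7.12) = 3.166 kΩ.
Then V_out = V_s · R2'/(R1 + R2') = 4.14 × 3.166/59.67 = 0.2197 V.

V_out ≈ 0.220 V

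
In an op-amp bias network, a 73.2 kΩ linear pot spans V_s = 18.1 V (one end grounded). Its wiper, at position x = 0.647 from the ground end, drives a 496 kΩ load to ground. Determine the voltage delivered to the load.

Lower segment x·R_p = 47.36 kΩ; upper segment (1−x)·R_p = 25.84 kΩ.
(x·R_p) ‖ R_L = 43.23 kΩ.
V_out = 18.1 × 43.23/(25.84 + 43.23) = 11.33 V.

V_out ≈ 11.3 V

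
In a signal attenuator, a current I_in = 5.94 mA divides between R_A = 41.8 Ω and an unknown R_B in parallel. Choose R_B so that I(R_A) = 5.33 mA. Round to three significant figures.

R_B ≈ 365 Ω

In a two-way split, I_A/I_in = R_B/(R_A + R_B).
With f = 0.8973, R_B = R_A · f/(1−f) = 41.8 × 8.738 = 365.2 Ω.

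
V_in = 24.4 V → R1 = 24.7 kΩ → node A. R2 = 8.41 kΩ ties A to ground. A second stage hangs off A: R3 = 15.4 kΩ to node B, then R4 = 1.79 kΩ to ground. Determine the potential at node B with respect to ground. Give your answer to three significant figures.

V_B ≈ 0.473 V

Node A sees R2 in parallel with the series input of stage 2, R3 + R4 = 17.19 kΩ.
Effective lower resistance at A: R2 ‖ 17.19 = 5.647 kΩ.
First divider: V_A = V_in · 5.647/(24.7 + 5.647) = 4.540 V.
V_B = V_A × 0.1041 = 0.4728 V.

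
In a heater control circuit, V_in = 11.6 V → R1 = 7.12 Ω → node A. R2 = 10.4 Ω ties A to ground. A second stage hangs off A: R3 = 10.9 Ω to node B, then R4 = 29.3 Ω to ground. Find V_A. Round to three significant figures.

V_A ≈ 6.23 V

The second stage (R3 + R4 = 40.20 Ω) loads node A in parallel with R2.
Effective lower resistance at A: R2 ‖ 40.20 = 8.262 Ω.
So V_A = 11.6 × 0.5371 = 6.231 V.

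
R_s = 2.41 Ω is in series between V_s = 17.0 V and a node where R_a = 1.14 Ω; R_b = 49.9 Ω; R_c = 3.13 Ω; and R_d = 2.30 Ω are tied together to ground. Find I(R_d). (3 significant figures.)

I ≈ 1.48 A

Equivalent of the parallel group: R_p = 0.6055 Ω.
V_A by voltage divider: V_A = 17.0 × 0.6055/(2.41 + 0.6055) = 3.414 V.
Branch current I = V_A/R_d = 3.414/2.30 = 1.484 A.
(Check via current divider: I_total = 5.638 A; share G_k/ΣG = 0.2633 → same result.)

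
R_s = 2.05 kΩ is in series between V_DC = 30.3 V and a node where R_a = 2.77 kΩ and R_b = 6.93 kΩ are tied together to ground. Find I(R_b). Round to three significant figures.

Combine the parallel branches: R_p = (1/2.77 + 1/6.93)⁻¹ = 1.979 kΩ.
Node voltage V_A = V_DC · R_p/(R_s + R_p) = 30.3 × 0.4912 = 14.88 V.
Branch current I = V_A/R_b = 14.88/6.93 = 2.148 mA.

I ≈ 2.15 mA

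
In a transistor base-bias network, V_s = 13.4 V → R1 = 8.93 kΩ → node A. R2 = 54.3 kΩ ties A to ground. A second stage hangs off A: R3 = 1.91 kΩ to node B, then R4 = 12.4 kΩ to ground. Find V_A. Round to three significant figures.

V_A ≈ 7.49 V

The second stage (R3 + R4 = 14.31 kΩ) loads node A in parallel with R2.
Effective lower resistance at A: R2 ‖ 14.31 = 11.33 kΩ.
First divider: V_A = V_s · 11.33/(8.93 + 11.33) = 7.492 V.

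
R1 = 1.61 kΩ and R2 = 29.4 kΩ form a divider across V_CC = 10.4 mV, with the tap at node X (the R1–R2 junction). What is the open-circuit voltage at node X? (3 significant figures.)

V_th is the unloaded tap voltage: V_CC · R2/(R1+R2) = 10.4 × 0.9481 = 9.860 mV.

V_th ≈ 9.86 mV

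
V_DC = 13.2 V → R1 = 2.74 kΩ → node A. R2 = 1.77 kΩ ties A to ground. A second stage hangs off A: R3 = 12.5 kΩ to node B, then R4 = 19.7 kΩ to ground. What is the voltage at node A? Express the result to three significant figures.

Node A sees R2 in parallel with the series input of stage 2, R3 + R4 = 32.20 kΩ.
Effective lower resistance at A: R2 ‖ 32.20 = 1.678 kΩ.
V_A = 13.2 × 1.678/(2.74 + 1.678) = 5.013 V.

V_A ≈ 5.01 V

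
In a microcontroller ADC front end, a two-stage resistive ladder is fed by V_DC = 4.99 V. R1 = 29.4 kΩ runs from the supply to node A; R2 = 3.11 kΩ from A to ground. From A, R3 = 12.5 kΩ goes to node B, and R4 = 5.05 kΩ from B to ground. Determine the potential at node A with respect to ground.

V_A ≈ 0.411 V

The second stage (R3 + R4 = 17.55 kΩ) loads node A in parallel with R2.
R2 ‖ (R3+R4) = 2.642 kΩ.
V_A = 4.99 × 2.642/(29.4 + 2.642) = 0.4114 V.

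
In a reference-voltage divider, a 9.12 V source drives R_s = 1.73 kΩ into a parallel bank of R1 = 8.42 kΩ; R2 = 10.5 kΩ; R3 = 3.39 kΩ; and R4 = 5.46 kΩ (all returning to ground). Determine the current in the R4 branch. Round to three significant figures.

I ≈ 0.760 mA

Equivalent of the parallel group: R_p = 1.445 kΩ.
V_A by voltage divider: V_A = 9.12 × 1.445/(1.73 + 1.445) = 4.150 V.
I(R4) = V_A / R4 = 4.150/5.46 = 0.7601 mA.
(Check via current divider: I_total = 2.873 mA; share G_k/ΣG = 0.2646 → same result.)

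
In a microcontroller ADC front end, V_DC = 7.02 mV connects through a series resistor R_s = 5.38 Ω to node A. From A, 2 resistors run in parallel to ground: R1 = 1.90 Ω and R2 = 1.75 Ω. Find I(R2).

I ≈ 0.581 mA

Equivalent of the parallel group: R_p = 0.9110 Ω.
Node voltage V_A = V_DC · R_p/(R_s + R_p) = 7.02 × 0.1448 = 1.017 mV.
I(R2) = V_A / R2 = 1.017/1.75 = 0.5809 mA.
(Check via current divider: I_total = 1.116 mA; share G_k/ΣG = 0.5205 → same result.)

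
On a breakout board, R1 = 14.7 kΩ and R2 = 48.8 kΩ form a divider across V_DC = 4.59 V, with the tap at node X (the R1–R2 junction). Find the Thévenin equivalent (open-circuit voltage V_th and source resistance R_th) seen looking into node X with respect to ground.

With X open, the divider is unloaded: V_th = 4.59 × 48.8/63.50 = 3.527 V.
Looking into X with the source shorted: R_th = R1·R2/(R1+R2) = 14.70 × 48.8/63.50 = 11.30 kΩ.

V_th ≈ 3.53 V, R_th ≈ 11.3 kΩ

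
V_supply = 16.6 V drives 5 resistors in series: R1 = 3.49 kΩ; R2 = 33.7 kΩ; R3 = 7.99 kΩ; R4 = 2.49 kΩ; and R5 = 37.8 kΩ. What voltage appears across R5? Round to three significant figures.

V ≈ 7.34 V

Total series resistance ΣR = 3.49 + 33.7 + 7.99 + 2.49 + 37.8 = 85.47 kΩ.
Voltage divider: V = V_supply · (37.80 / 85.47) = 16.6 × 0.4423 = 7.342 V.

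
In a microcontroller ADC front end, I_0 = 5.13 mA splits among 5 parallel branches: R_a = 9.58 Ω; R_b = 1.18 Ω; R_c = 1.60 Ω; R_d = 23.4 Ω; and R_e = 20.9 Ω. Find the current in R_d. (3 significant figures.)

Total conductance ΣG = 1/9.58 + 1/1.18 + 1/1.60 + 1/23.4 + 1/20.9 = 1.667 (units of 1/Ω).
Current divider: I(R_d) = I_0 · G_k/ΣG = 5.13 × (0.04274/1.667) = 5.13 × 0.02563 = 0.1315 mA.

I ≈ 0.131 mA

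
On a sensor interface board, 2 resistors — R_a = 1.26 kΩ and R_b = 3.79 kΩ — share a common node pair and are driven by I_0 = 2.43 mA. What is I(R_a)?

I ≈ 1.82 mA

With just two branches, the current splits inversely with resistance.
I(R_a) = 2.43 × 3.79/(1.26 + 3.79) = 2.43 × 0.7505 = 1.824 mA.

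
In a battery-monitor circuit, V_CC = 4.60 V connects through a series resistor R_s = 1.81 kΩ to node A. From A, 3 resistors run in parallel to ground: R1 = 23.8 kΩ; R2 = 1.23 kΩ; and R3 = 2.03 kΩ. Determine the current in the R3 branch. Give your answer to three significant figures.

Combine the parallel branches: R_p = (1/23.8 + 1/1.23 + 1/2.03)⁻¹ = 0.7420 kΩ.
Node voltage V_A = V_CC · R_p/(R_s + R_p) = 4.60 × 0.2908 = 1.338 V.
Branch current I = V_A/R3 = 1.338/2.03 = 0.6589 mA.

I ≈ 0.659 mA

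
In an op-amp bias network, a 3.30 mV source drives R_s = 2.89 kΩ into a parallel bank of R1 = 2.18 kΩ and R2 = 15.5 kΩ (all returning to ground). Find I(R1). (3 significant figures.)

I ≈ 0.603 µA

Parallel bank: R_p = 1/(1/2.18 + 1/15.5) = 1.911 kΩ.
V_A by voltage divider: V_A = 3.30 × 1.911/(2.89 + 1.911) = 1.314 mV.
I(R1) = V_A / R1 = 1.314/2.18 = 0.6026 µA.
(Equivalently: I_total = 0.6873 µA, then current-divider fraction G_k/ΣG = 0.8767.)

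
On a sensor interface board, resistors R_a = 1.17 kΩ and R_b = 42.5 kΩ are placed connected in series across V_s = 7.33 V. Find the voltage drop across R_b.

Total series resistance ΣR = 1.17 + 42.5 = 43.67 kΩ.
Voltage divider: V = V_s · (42.50 / 43.67) = 7.33 × 0.9732 = 7.134 V.

V ≈ 7.13 V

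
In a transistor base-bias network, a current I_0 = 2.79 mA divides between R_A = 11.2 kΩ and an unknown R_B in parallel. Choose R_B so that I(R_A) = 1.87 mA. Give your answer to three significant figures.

R_B ≈ 22.8 kΩ

The fraction through R_A equals R_B/(R_A+R_B).
1.87/2.79 = R_B/(R_A + R_B) → R_B = R_A · (0.6703)/(1 − 0.6703) = 11.2 × 2.033 = 22.77 kΩ.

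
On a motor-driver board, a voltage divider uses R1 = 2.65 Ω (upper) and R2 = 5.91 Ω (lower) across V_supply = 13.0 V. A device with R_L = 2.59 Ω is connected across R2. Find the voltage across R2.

V_out ≈ 5.26 V

The load sits in parallel with R2, giving an effective lower resistance R2' = R2·R_L/(R2+R_L) = 1.801 Ω.
Then V_out = V_supply · R2'/(R1 + R2') = 13.0 × 1.801/4.451 = 5.260 V.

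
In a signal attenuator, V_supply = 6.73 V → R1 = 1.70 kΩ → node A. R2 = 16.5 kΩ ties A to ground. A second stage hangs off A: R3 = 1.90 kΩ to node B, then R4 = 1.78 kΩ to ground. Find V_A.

V_A ≈ 4.30 V

The second stage (R3 + R4 = 3.680 kΩ) loads node A in parallel with R2.
R2 ‖ (R3+R4) = 3.009 kΩ.
First divider: V_A = V_supply · 3.009/(1.70 + 3.009) = 4.300 V.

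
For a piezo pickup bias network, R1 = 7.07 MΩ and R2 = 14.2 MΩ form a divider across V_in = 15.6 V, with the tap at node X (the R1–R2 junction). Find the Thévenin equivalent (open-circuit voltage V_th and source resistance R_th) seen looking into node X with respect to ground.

With X open, the divider is unloaded: V_th = 15.6 × 14.2/21.27 = 10.41 V.
Zeroing V_in shorts the top of R1 to ground, so R_th = R1 ‖ R2 = 4.720 MΩ.

V_th ≈ 10.4 V, R_th ≈ 4.72 MΩ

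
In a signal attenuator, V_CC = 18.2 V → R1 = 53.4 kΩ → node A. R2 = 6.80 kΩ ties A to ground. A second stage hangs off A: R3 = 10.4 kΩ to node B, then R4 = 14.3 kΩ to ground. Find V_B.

V_B ≈ 0.957 V

The second stage (R3 + R4 = 24.70 kΩ) loads node A in parallel with R2.
Effective lower resistance at A: R2 ‖ 24.70 = 5.332 kΩ.
V_A = 18.2 × 5.332/(53.4 + 5.332) = 1.652 V.
Stage 2 is unloaded, so V_B = V_A · R4/(R3+R4) = 1.652 × 14.3/24.70 = 0.9566 V.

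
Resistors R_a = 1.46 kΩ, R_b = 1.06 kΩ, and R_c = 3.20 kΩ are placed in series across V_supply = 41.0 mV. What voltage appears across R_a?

V ≈ 10.5 mV

Series total: ΣR = 1.46 + 1.06 + 3.20 = 5.720 kΩ.
By the voltage-divider rule, V = 41.0 × 1.460/5.720 = 10.47 mV.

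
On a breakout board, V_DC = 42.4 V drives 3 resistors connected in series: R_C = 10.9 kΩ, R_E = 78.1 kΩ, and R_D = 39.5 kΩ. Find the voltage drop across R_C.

ΣR = 10.9 + 78.1 + 39.5 = 128.5 kΩ.
V = V_DC · R/ΣR = 42.4 × 0.08482 = 3.597 V.

V ≈ 3.60 V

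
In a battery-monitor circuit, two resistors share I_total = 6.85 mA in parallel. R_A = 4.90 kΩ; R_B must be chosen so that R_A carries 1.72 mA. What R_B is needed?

In a two-way split, I_A/I_total = R_B/(R_A + R_B).
1.72/6.85 = R_B/(R_A + R_B) → R_B = R_A · (0.2511)/(1 − 0.2511) = 4.90 × 0.3353 = 1.643 kΩ.

R_B ≈ 1.64 kΩ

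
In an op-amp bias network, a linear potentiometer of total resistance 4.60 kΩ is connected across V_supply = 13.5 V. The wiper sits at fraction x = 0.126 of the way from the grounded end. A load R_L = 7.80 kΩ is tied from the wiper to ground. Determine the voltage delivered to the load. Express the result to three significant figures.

Lower segment x·R_p = 0.5796 kΩ; upper segment (1−x)·R_p = 4.020 kΩ.
Lower segment in parallel with the load: 0.5796 ‖ 7.80 = 0.5395 kΩ.
Loaded-divider output: V_out = 13.5 × 0.1183 = 1.597 V.

V_out ≈ 1.60 V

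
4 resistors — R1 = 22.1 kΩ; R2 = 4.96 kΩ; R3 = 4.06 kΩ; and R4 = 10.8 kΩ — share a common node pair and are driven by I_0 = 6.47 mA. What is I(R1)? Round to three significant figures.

Total conductance ΣG = 1/22.1 + 1/4.96 + 1/4.06 + 1/10.8 = 0.5858 (units of 1/kΩ).
By the current-divider rule, I = I_0 · G_k/ΣG = 6.47 × 0.07725 = 0.4998 mA.

I ≈ 0.500 mA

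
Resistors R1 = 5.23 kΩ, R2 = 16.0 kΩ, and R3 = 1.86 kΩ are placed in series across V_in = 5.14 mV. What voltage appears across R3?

V ≈ 0.414 mV

Series total: ΣR = 5.23 + 16.0 + 1.86 = 23.09 kΩ.
By the voltage-divider rule, V = 5.14 × 1.860/23.09 = 0.4140 mV.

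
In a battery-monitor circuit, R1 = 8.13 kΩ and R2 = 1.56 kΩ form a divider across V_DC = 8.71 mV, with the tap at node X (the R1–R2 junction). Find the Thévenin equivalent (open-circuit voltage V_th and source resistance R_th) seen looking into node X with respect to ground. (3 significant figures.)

With X open, the divider is unloaded: V_th = 8.71 × 1.56/9.690 = 1.402 mV.
With V_DC suppressed (replaced by a short), R_th = R1 ‖ R2 = (8.130 × 1.56)/(8.130 + 1.56) = 1.309 kΩ.

V_th ≈ 1.40 mV, R_th ≈ 1.31 kΩ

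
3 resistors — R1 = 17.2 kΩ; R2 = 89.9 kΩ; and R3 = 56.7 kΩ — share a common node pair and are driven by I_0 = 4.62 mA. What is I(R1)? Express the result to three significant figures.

I ≈ 3.09 mA

Total conductance ΣG = 1/17.2 + 1/89.9 + 1/56.7 = 0.08690 (units of 1/kΩ).
R1 takes the fraction G_k/ΣG = 0.05814/0.08690 = 0.6690, so I = 4.62 × 0.6690 = 3.091 mA.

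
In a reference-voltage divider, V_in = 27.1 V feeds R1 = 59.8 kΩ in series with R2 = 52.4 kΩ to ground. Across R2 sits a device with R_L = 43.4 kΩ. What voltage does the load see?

The load sits in parallel with R2, giving an effective lower resistance R2' = R2·R_L/(R2+R_L) = 23.74 kΩ.
Voltage divider with the loaded lower leg: V_out = 27.1 × 23.74/(59.8 + 23.74) = 27.1 × 0.2842 = 7.701 V.
(Unloaded it would be 12.7 V; the load pulls it down.)

V_out ≈ 7.70 V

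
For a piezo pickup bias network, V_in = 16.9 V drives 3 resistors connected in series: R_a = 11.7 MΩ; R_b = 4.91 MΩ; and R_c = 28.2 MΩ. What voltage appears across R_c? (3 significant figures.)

ΣR = 11.7 + 4.91 + 28.2 = 44.81 MΩ.
V = V_in · R/ΣR = 16.9 × 0.6293 = 10.64 V.

V ≈ 10.6 V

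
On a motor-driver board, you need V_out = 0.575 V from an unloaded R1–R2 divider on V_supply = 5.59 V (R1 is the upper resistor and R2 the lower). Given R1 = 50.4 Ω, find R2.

R2 ≈ 5.78 Ω

Required fraction k = V_out/V_supply = 0.1029.
So R2 = R1 · V_out/(V_supply − V_out) = 50.4 × 0.575/(5.59 − 0.575) = 50.4 × 0.1147 = 5.779 Ω.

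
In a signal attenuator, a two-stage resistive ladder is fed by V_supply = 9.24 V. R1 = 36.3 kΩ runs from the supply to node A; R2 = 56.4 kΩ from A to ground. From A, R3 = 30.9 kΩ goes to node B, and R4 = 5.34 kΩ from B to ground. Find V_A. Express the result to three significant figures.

V_A ≈ 3.49 V

Looking into the second stage from A: R3 + R4 = 36.24 kΩ appears in parallel with R2.
Effective lower resistance at A: R2 ‖ 36.24 = 22.06 kΩ.
First divider: V_A = V_supply · 22.06/(36.3 + 22.06) = 3.493 V.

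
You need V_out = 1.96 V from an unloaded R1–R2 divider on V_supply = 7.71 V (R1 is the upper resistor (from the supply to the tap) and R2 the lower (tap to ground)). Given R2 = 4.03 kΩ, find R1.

R1 ≈ 11.8 kΩ

The divider ratio is R2/(R1+R2) = 1.96/7.71 = 0.2542.
R1 = R2·(1/k − 1) = 4.03 × 2.934 = 11.82 kΩ.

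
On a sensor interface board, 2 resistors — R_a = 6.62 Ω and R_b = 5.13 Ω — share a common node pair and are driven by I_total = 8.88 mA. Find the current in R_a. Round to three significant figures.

I ≈ 3.88 mA

For two parallel branches, I_k = I_total · (other R)/(sum of R).
I(R_a) = 8.88 × 5.13/(6.62 + 5.13) = 8.88 × 0.4366 = 3.877 mA.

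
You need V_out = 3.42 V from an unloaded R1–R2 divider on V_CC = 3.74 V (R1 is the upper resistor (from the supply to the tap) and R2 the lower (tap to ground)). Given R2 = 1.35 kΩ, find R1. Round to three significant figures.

V_out/V_CC = R2/(R1+R2) = 0.9144.
Rearranging, R1 = R2·(1−k)/k = 1.35 × 0.09357 = 0.1263 kΩ.

R1 ≈ 0.126 kΩ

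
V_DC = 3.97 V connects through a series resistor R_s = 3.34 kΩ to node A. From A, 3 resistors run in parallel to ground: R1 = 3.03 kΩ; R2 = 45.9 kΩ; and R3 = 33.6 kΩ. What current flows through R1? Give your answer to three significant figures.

I ≈ 0.576 mA

Combine the parallel branches: R_p = (1/3.03 + 1/45.9 + 1/33.6)⁻¹ = 2.621 kΩ.
Node voltage V_A = V_DC · R_p/(R_s + R_p) = 3.97 × 0.4397 = 1.745 V.
Branch current I = V_A/R1 = 1.745/3.03 = 0.5761 mA.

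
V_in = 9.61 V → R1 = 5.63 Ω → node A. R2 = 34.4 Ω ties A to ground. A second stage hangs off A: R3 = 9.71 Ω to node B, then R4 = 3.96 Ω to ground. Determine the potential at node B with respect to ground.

V_B ≈ 1.77 V

Looking into the second stage from A: R3 + R4 = 13.67 Ω appears in parallel with R2.
R2 ‖ (R3+R4) = 9.783 Ω.
First divider: V_A = V_in · 9.783/(5.63 + 9.783) = 6.100 V.
V_B = V_A × 0.2897 = 1.767 V.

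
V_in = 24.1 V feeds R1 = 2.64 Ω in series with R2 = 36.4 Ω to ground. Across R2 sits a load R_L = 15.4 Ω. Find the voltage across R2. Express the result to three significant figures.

V_out ≈ 19.4 V

First combine the lower leg with the load: R2 ‖ R_L = 10.82 Ω.
Voltage divider with the loaded lower leg: V_out = 24.1 × 10.82/(2.64 + 10.82) = 24.1 × 0.8039 = 19.37 V.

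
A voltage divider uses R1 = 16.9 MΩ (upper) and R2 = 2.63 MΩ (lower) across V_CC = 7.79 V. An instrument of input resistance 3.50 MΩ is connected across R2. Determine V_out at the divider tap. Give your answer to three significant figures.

V_out ≈ 0.636 V

The load sits in parallel with R2, giving an effective lower resistance R2' = R2·R_L/(R2+R_L) = 1.502 MΩ.
Then V_out = V_CC · R2'/(R1 + R2') = 7.79 × 1.502/18.40 = 0.6357 V.
(Unloaded it would be 1.05 V; the load pulls it down.)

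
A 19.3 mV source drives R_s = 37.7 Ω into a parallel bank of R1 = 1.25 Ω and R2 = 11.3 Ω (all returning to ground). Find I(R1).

Parallel bank: R_p = 1/(1/1.25 + 1/11.3) = 1.125 Ω.
Node voltage V_A = V_DC · R_p/(R_s + R_p) = 19.3 × 0.02899 = 0.5595 mV.
I(R1) = V_A / R1 = 0.5595/1.25 = 0.4476 mA.
(Equivalently: I_total = 0.4971 mA, then current-divider fraction G_k/ΣG = 0.9004.)

I ≈ 0.448 mA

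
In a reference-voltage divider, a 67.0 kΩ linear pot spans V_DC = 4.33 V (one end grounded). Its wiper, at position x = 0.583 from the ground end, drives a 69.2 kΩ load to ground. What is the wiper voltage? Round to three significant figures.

The pot divides into 27.94 kΩ above the wiper and 39.06 kΩ below.
R_L loads the lower segment: effective lower R = 24.97 kΩ.
Loaded-divider output: V_out = 4.33 × 0.4719 = 2.043 V.
(Unloaded: V_out = x·V_DC = 2.52 V.)

V_out ≈ 2.04 V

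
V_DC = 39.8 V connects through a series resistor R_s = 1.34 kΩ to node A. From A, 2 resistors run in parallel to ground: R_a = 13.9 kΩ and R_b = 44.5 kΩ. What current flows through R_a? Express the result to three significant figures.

I ≈ 2.54 mA

Equivalent of the parallel group: R_p = 10.59 kΩ.
Node voltage V_A = V_DC · R_p/(R_s + R_p) = 39.8 × 0.8877 = 35.33 V.
Branch current I = V_A/R_a = 35.33/13.9 = 2.542 mA.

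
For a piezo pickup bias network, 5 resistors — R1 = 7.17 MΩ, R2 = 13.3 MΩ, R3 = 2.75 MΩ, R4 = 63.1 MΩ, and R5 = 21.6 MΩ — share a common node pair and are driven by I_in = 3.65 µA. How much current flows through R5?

Conductances: ΣG = 1/7.17 + 1/13.3 + 1/2.75 + 1/63.1 + 1/21.6 = 0.6404 (1/MΩ).
By the current-divider rule, I = I_in · G_k/ΣG = 3.65 × 0.07229 = 0.2639 µA.

I ≈ 0.264 µA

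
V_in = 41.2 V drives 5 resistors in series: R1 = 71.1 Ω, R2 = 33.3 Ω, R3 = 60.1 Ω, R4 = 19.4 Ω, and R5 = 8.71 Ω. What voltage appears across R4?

ΣR = 71.1 + 33.3 + 60.1 + 19.4 + 8.71 = 192.6 Ω.
V = V_in · R/ΣR = 41.2 × 0.1007 = 4.150 V.

V ≈ 4.15 V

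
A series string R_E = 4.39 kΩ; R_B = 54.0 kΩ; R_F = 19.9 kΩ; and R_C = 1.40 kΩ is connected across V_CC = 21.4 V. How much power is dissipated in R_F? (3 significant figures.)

ΣR = 79.69 kΩ → I = 21.4/79.69 = 0.2685 mA.
P = I²R = 0.07211 × 19.9 = 1.435 mW.

P ≈ 1.44 mW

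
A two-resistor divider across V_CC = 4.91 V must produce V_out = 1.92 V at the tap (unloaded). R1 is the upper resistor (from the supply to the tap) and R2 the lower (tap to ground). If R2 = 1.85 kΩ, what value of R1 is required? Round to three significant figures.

The divider ratio is R2/(R1+R2) = 1.92/4.91 = 0.3910.
Rearranging, R1 = R2·(1−k)/k = 1.85 × 1.557 = 2.881 kΩ.

R1 ≈ 2.88 kΩ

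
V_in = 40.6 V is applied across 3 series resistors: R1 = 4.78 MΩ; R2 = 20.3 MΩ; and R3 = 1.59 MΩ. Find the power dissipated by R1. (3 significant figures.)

P ≈ 11.1 µW

The common current is I = 40.6/26.67 = 1.522 µA.
V(R1) = I·R = 7.277 V; P = V·I = 7.277 × 1.522 = 11.08 µW.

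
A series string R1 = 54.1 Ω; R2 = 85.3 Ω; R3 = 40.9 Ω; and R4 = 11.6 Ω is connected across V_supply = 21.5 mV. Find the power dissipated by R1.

ΣR = 191.9 Ω → I = 21.5/191.9 = 0.1120 mA.
V(R1) = I·R = 6.061 mV; P = V·I = 6.061 × 0.1120 = 0.6791 µW.

P ≈ 0.679 µW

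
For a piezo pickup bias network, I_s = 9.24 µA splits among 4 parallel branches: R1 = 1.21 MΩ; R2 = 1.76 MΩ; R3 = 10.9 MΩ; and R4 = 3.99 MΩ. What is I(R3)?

I ≈ 0.488 µA

Total conductance ΣG = 1/1.21 + 1/1.76 + 1/10.9 + 1/3.99 = 1.737 (units of 1/MΩ).
Current divider: I(R3) = I_s · G_k/ΣG = 9.24 × (0.09174/1.737) = 9.24 × 0.05282 = 0.4880 µA.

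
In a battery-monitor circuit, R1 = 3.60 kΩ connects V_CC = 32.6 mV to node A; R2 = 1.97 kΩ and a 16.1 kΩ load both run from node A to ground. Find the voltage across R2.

The load sits in parallel with R2, giving an effective lower resistance R2' = R2·R_L/(R2+R_L) = 1.755 kΩ.
Now apply the divider: V_out = 32.6 × 0.3278 = 10.68 mV.

V_out ≈ 10.7 mV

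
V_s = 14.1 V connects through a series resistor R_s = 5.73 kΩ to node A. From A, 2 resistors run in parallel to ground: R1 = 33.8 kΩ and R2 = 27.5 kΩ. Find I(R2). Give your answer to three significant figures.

Equivalent of the parallel group: R_p = 15.16 kΩ.
Node voltage V_A = V_s · R_p/(R_s + R_p) = 14.1 × 0.7257 = 10.23 V.
Branch current I = V_A/R2 = 10.23/27.5 = 0.3721 mA.

I ≈ 0.372 mA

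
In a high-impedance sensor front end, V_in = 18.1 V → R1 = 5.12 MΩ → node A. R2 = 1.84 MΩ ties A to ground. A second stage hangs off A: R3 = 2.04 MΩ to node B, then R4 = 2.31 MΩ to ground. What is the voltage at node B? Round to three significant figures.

Looking into the second stage from A: R3 + R4 = 4.350 MΩ appears in parallel with R2.
R2 ‖ (R3+R4) = 1.293 MΩ.
V_A = 18.1 × 1.293/(5.12 + 1.293) = 3.649 V.
Stage 2 is unloaded, so V_B = V_A · R4/(R3+R4) = 3.649 × 2.31/4.350 = 1.938 V.

V_B ≈ 1.94 V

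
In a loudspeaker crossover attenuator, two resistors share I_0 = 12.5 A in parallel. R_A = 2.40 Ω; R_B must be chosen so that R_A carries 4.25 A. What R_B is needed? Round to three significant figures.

R_B ≈ 1.24 Ω

In a two-way split, I_A/I_0 = R_B/(R_A + R_B).
4.25/12.5 = R_B/(R_A + R_B) → R_B = R_A · (0.3400)/(1 − 0.3400) = 2.40 × 0.5152 = 1.236 Ω.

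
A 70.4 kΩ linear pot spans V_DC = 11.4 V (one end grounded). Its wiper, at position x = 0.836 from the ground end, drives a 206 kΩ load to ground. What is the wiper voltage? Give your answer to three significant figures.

Lower segment x·R_p = 58.85 kΩ; upper segment (1−x)·R_p = 11.55 kΩ.
R_L loads the lower segment: effective lower R = 45.78 kΩ.
Loaded-divider output: V_out = 11.4 × 0.7986 = 9.104 V.
(Unloaded: V_out = x·V_DC = 9.53 V.)

V_out ≈ 9.10 V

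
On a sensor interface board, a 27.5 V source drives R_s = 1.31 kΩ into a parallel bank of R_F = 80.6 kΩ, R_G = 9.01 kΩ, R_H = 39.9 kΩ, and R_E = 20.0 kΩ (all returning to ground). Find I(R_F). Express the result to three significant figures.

I ≈ 0.271 mA

Combine the parallel branches: R_p = (1/80.6 + 1/9.01 + 1/39.9 + 1/20.0)⁻¹ = 5.039 kΩ.
V_A by voltage divider: V_A = 27.5 × 5.039/(1.31 + 5.039) = 21.83 V.
I(R_F) = V_A / R_F = 21.83/80.6 = 0.2708 mA.
(Check via current divider: I_total = 4.331 mA; share G_k/ΣG = 0.06252 → same result.)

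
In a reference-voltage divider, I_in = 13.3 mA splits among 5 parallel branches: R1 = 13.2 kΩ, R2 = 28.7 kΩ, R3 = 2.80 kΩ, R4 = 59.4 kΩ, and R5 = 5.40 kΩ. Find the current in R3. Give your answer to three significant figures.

I ≈ 7.09 mA

ΣG = 1/13.2 + 1/28.7 + 1/2.80 + 1/59.4 + 1/5.40 = 0.6698.
Current divider: I(R3) = I_in · G_k/ΣG = 13.3 × (0.3571/0.6698) = 13.3 × 0.5332 = 7.092 mA.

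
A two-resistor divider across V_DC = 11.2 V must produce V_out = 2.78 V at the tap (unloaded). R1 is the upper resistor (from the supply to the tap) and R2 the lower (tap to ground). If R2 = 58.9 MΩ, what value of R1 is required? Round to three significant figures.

V_out/V_DC = R2/(R1+R2) = 0.2482.
Rearranging, R1 = R2·(1−k)/k = 58.9 × 3.029 = 178.4 MΩ.

R1 ≈ 178 MΩ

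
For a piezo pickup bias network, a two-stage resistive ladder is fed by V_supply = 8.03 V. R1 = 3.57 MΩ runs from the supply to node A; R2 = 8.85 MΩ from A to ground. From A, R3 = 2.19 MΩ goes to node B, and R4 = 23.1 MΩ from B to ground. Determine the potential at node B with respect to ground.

V_B ≈ 4.75 V

Looking into the second stage from A: R3 + R4 = 25.29 MΩ appears in parallel with R2.
Effective lower resistance at A: R2 ‖ 25.29 = 6.556 MΩ.
So V_A = 8.03 × 0.6474 = 5.199 V.
Stage 2 is unloaded, so V_B = V_A · R4/(R3+R4) = 5.199 × 23.1/25.29 = 4.749 V.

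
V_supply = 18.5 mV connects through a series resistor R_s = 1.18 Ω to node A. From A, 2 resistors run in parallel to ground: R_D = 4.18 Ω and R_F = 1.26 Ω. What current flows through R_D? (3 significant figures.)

Equivalent of the parallel group: R_p = 0.9682 Ω.
V_A = 18.5 × 0.9682/2.148 = 8.338 mV.
Branch current I = V_A/R_D = 8.338/4.18 = 1.995 mA.
(Equivalently: I_total = 8.612 mA, then current-divider fraction G_k/ΣG = 0.2316.)

I ≈ 1.99 mA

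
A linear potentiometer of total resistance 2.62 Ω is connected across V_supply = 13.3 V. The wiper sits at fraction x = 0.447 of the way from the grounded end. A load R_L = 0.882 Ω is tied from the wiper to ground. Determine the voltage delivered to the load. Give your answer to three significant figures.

The pot divides into 1.449 Ω above the wiper and 1.171 Ω below.
(x·R_p) ‖ R_L = 0.5031 Ω.
V_out = 13.3 × 0.5031/(1.449 + 0.5031) = 3.428 V.

V_out ≈ 3.43 V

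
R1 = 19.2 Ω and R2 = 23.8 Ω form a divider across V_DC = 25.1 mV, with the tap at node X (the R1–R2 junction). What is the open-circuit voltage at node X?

Open-circuit (no load on X): V_th = V_DC · R2/(R1 + R2) = 25.1 × 23.8/(19.20 + 23.8) = 13.89 mV.

V_th ≈ 13.9 mV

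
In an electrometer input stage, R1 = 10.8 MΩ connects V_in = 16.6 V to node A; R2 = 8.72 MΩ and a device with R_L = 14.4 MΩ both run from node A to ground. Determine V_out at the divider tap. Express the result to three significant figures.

The load sits in parallel with R2, giving an effective lower resistance R2' = R2·R_L/(R2+R_L) = 5.431 MΩ.
Now apply the divider: V_out = 16.6 × 0.3346 = 5.555 V.
(Unloaded it would be 7.42 V; the load pulls it down.)

V_out ≈ 5.55 V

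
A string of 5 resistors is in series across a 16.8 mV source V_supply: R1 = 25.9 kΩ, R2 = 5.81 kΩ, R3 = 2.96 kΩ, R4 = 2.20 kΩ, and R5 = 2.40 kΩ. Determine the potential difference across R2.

Total series resistance ΣR = 25.9 + 5.81 + 2.96 + 2.20 + 2.40 = 39.27 kΩ.
By the voltage-divider rule, V = 16.8 × 5.810/39.27 = 2.486 mV.

V ≈ 2.49 mV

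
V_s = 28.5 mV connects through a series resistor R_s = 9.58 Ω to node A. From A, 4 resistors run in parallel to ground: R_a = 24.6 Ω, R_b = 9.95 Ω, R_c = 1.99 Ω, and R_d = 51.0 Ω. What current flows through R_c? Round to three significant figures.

Equivalent of the parallel group: R_p = 1.508 Ω.
Node voltage V_A = V_s · R_p/(R_s + R_p) = 28.5 × 0.1360 = 3.875 mV.
Branch current I = V_A/R_c = 3.875/1.99 = 1.947 mA.

I ≈ 1.95 mA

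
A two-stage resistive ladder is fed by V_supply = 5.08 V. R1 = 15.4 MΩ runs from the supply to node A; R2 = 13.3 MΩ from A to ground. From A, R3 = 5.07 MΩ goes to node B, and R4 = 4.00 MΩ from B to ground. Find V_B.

Looking into the second stage from A: R3 + R4 = 9.070 MΩ appears in parallel with R2.
Effective lower resistance at A: R2 ‖ 9.070 = 5.393 MΩ.
First divider: V_A = V_supply · 5.393/(15.4 + 5.393) = 1.317 V.
Stage 2 is unloaded, so V_B = V_A · R4/(R3+R4) = 1.317 × 4.00/9.070 = 0.5810 V.

V_B ≈ 0.581 V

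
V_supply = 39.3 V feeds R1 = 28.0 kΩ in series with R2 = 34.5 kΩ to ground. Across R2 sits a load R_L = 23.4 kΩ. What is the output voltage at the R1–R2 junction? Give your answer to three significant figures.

V_out ≈ 13.1 V

First combine the lower leg with the load: R2 ‖ R_L = 13.94 kΩ.
Now apply the divider: V_out = 39.3 × 0.3324 = 13.06 V.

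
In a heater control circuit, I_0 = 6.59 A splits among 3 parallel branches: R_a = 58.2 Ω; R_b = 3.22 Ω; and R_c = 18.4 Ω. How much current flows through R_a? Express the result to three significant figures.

Conductances: ΣG = 1/58.2 + 1/3.22 + 1/18.4 = 0.3821 (1/Ω).
R_a takes the fraction G_k/ΣG = 0.01718/0.3821 = 0.04497, so I = 6.59 × 0.04497 = 0.2963 A.

I ≈ 0.296 A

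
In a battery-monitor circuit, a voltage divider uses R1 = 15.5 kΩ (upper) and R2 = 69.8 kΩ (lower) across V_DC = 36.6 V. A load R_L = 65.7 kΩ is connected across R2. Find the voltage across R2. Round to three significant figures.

V_out ≈ 25.1 V

The load sits in parallel with R2, giving an effective lower resistance R2' = R2·R_L/(R2+R_L) = 33.84 kΩ.
Then V_out = V_DC · R2'/(R1 + R2') = 36.6 × 33.84/49.34 = 25.10 V.
(Unloaded it would be 29.9 V; the load pulls it down.)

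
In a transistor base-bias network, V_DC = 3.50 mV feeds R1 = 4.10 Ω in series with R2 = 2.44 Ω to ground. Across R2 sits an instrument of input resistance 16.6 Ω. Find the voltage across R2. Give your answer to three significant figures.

V_out ≈ 1.20 mV

The load sits in parallel with R2, giving an effective lower resistance R2' = R2·R_L/(R2+R_L) = 2.127 Ω.
Now apply the divider: V_out = 3.50 × 0.3416 = 1.196 mV.
(Unloaded it would be 1.31 mV; the load pulls it down.)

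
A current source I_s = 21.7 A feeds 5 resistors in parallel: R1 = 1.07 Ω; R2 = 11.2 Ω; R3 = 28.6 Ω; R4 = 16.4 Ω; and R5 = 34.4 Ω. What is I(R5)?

I ≈ 0.549 A

Conductances: ΣG = 1/1.07 + 1/11.2 + 1/28.6 + 1/16.4 + 1/34.4 = 1.149 (1/Ω).
By the current-divider rule, I = I_s · G_k/ΣG = 21.7 × 0.02530 = 0.5491 A.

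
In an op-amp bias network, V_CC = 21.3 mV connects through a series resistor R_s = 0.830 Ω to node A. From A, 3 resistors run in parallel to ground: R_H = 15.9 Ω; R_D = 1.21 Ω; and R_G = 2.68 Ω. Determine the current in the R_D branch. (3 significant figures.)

I ≈ 8.60 mA

Equivalent of the parallel group: R_p = 0.7921 Ω.
V_A by voltage divider: V_A = 21.3 × 0.7921/(0.830 + 0.7921) = 10.40 mV.
Branch current I = V_A/R_D = 10.40/1.21 = 8.596 mA.
(Equivalently: I_total = 13.13 mA, then current-divider fraction G_k/ΣG = 0.6546.)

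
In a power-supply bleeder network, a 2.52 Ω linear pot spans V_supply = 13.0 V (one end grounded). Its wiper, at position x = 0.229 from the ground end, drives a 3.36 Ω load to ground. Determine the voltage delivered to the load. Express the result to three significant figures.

The pot divides into 1.943 Ω above the wiper and 0.5771 Ω below.
Lower segment in parallel with the load: 0.5771 ‖ 3.36 = 0.4925 Ω.
V_out = 13.0 × 0.4925/(1.943 + 0.4925) = 2.629 V.

V_out ≈ 2.63 V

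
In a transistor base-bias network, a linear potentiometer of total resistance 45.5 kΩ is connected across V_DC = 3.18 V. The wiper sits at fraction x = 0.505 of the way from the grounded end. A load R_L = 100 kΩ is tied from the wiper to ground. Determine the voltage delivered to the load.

The pot divides into 22.52 kΩ above the wiper and 22.98 kΩ below.
(x·R_p) ‖ R_L = 18.68 kΩ.
Loaded-divider output: V_out = 3.18 × 0.4534 = 1.442 V.

V_out ≈ 1.44 V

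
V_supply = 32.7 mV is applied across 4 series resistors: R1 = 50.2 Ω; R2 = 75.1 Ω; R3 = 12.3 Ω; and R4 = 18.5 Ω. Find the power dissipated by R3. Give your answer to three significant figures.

P ≈ 0.540 µW

Series current I = V_supply/ΣR = 32.7/156.1 = 0.2095 mA.
P = I²R = 0.04388 × 12.3 = 0.5398 µW.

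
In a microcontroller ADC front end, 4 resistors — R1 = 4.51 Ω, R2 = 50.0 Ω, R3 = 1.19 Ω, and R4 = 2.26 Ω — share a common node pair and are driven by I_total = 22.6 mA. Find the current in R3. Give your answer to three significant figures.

I ≈ 12.5 mA

Conductances: ΣG = 1/4.51 + 1/50.0 + 1/1.19 + 1/2.26 = 1.525 (1/Ω).
Current divider: I(R3) = I_total · G_k/ΣG = 22.6 × (0.8403/1.525) = 22.6 × 0.5512 = 12.46 mA.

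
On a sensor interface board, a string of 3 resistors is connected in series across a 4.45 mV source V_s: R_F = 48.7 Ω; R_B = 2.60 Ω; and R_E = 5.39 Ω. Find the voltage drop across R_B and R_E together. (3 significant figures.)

ΣR = 48.7 + 2.60 + 5.39 = 56.69 Ω.
R_{R_B..R_E} = 2.60 + 5.39 = 7.990 Ω.
V = V_s · R/ΣR = 4.45 × 0.1409 = 0.6272 mV.

V ≈ 0.627 mV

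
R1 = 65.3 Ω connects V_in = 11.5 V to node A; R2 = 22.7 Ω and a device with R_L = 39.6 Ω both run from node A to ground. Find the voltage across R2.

V_out ≈ 2.08 V

The load sits in parallel with R2, giving an effective lower resistance R2' = R2·R_L/(R2+R_L) = 14.43 Ω.
Voltage divider with the loaded lower leg: V_out = 11.5 × 14.43/(65.3 + 14.43) = 11.5 × 0.1810 = 2.081 V.
(Unloaded it would be 2.97 V; the load pulls it down.)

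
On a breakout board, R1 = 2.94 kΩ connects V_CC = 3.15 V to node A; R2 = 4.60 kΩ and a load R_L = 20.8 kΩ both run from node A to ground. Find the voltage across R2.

R2 ‖ R_L = (4.60 × 20.8)/(4.60 + 20.8) = 3.767 kΩ.
Voltage divider with the loaded lower leg: V_out = 3.15 × 3.767/(2.94 + 3.767) = 3.15 × 0.5616 = 1.769 V.

V_out ≈ 1.77 V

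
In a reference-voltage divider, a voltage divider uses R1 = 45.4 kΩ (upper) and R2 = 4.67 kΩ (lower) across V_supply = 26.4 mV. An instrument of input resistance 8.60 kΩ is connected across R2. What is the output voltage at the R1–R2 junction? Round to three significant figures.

First combine the lower leg with the load: R2 ‖ R_L = 3.027 kΩ.
Voltage divider with the loaded lower leg: V_out = 26.4 × 3.027/(45.4 + 3.027) = 26.4 × 0.06250 = 1.650 mV.

V_out ≈ 1.65 mV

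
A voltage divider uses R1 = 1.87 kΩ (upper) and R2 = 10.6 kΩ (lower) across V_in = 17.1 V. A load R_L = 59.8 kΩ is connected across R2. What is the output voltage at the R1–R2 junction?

V_out ≈ 14.2 V

First combine the lower leg with the load: R2 ‖ R_L = 9.004 kΩ.
Voltage divider with the loaded lower leg: V_out = 17.1 × 9.004/(1.87 + 9.004) = 17.1 × 0.8280 = 14.16 V.
(Unloaded it would be 14.5 V; the load pulls it down.)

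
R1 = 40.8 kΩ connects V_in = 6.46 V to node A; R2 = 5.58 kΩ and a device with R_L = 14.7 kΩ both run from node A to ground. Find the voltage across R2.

V_out ≈ 0.583 V

The load sits in parallel with R2, giving an effective lower resistance R2' = R2·R_L/(R2+R_L) = 4.045 kΩ.
Now apply the divider: V_out = 6.46 × 0.09019 = 0.5826 V.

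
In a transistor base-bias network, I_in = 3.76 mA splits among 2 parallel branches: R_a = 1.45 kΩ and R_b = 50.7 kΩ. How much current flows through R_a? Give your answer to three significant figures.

I ≈ 3.66 mA

Two-branch current divider: I_k = I_in · R_other/(R_1 + R_2).
I(R_a) = 3.76 × 50.7/(1.45 + 50.7) = 3.76 × 0.9722 = 3.655 mA.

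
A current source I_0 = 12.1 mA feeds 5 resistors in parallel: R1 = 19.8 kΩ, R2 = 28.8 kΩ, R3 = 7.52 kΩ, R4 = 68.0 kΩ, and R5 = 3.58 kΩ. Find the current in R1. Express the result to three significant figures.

I ≈ 1.19 mA

Conductances: ΣG = 1/19.8 + 1/28.8 + 1/7.52 + 1/68.0 + 1/3.58 = 0.5122 (1/kΩ).
By the current-divider rule, I = I_0 · G_k/ΣG = 12.1 × 0.09860 = 1.193 mA.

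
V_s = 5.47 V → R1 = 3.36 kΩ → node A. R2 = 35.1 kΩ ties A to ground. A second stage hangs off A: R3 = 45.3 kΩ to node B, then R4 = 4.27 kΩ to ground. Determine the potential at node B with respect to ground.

V_B ≈ 0.405 V

The second stage (R3 + R4 = 49.57 kΩ) loads node A in parallel with R2.
Effective lower resistance at A: R2 ‖ 49.57 = 20.55 kΩ.
V_A = 5.47 × 20.55/(3.36 + 20.55) = 4.701 V.
V_B = V_A × 0.08614 = 0.4050 V.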